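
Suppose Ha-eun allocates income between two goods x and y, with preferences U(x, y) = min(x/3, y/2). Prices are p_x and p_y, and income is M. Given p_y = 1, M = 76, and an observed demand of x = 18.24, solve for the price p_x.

Leontief preferences: the optimum is at the kink where x/3 = y/2, i.e. y = (2/3)·x.
Budget: p_x·x + p_y·(2/3)·x = M, so (3·p_x + 2·p_y)·x = 3·M.
Demand: x*(p_x,p_y,M) = 3·M/(3·p_x + 2·p_y), y* = 2·M/(3·p_x + 2·p_y).
Set x* = 18.24 in the demand function and solve for p_x: p_x = 3.5.

p_x = 3.5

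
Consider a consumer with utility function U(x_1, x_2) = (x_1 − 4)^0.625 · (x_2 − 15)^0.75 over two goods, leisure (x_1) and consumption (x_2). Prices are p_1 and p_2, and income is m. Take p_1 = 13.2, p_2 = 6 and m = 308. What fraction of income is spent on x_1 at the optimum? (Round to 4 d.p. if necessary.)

share on x_1 = 0.4152

After buying the subsistence bundle (4, 15), a share 5/11 of the remaining income goes to x_1: x_1* = 4 + 5/11·(m − 4p_1 − 15p_2)/p_1.
Discretionary income = 308 − 4·13.2 − 15·6 = 165.2; x_1* = 4 + 5/11·165.2/13.2 = 9.6887; x_2* = 15 + 6/11·165.2/6 = 30.0182.
Expenditure on x_1: 13.2·9.6887 = 127.8909; share = 0.4152.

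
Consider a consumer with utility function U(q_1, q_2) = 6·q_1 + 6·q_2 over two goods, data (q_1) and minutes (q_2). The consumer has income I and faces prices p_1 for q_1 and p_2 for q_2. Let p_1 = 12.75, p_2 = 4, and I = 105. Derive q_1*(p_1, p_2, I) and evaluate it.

q_1* = 0

Linear utility — the consumer picks whichever good has higher MU/price: 6/12.75 = 0.4706 vs 6/4 = 1.5.
q_2 gives more utility per dollar, so spend all income on q_2: q_2* = I/p_2, q_1* = 0.
Numerically: q_1* = 0, q_2* = 26.25.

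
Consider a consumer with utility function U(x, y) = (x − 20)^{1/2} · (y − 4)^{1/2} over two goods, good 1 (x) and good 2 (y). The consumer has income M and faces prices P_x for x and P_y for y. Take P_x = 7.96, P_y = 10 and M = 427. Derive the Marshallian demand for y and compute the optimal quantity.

Discretionary income = 427 − 20·7.96 − 4·10 = 227.8; y* = 4 + 0.5·227.8/10 = 15.39.

y* = 15.39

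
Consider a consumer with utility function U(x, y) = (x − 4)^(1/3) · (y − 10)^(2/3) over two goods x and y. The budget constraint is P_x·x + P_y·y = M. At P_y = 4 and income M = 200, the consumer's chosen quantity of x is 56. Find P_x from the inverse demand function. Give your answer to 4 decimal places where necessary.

P_x = 1

MRS = (1/2)·(y−10)/(x−4). Tangency with P_x/P_y gives y−10 = 2·(P_x/P_y)·(x−4).
Substituting into the budget: x* = 4 + 1/3·(M − 4·P_x − 10·P_y)/P_x, and y* = 10 + 2/3·(…)/P_y.
Set x* = 56 in the demand function and solve for P_x: P_x = 1.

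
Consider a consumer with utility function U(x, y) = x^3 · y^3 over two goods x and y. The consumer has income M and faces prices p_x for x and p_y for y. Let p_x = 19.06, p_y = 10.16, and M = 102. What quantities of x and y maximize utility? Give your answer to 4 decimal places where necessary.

Demand: x*(p_x,p_y,M) = 0.5·M/p_x and y* = 0.5·M/p_y.
At p_x=19.06, p_y=10.16, M=102: x* = 0.5·102/19.06 = 2.6758, y* = 5.0197.

x* = 2.6758, y* = 5.0197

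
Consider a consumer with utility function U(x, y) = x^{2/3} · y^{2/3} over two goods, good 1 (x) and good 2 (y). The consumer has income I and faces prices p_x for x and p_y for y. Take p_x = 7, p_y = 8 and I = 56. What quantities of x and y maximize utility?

x* = 4, y* = 3.5

The MRS is y/x. Set MRS = p_x/p_y.
So 2/3·p_y·y = 2/3·p_x·x; combined with the budget, a share 0.5 of income goes to x.
Demand: x*(p_x,p_y,I) = 0.5·I/p_x and y* = 0.5·I/p_y.
At p_x=7, p_y=8, I=56: x* = 0.5·56/7 = 4, y* = 3.5.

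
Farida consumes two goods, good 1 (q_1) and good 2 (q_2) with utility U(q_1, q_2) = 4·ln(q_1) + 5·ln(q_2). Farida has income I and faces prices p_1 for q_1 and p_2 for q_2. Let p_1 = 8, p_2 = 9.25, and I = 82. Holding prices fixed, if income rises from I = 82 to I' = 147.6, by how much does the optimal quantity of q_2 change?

Δq_2* = 3.9399

Tangency: MRS = (4/5)·q_2/q_1 = p_1/p_2.
Rearranging, p_2·q_2 = (5/4)·p_1·q_1. Substituting into the budget gives p_1·q_1·(1 + (5/4)) = I.
Demand: q_1*(p_1,p_2,I) = 4/9·I/p_1 and q_2* = 5/9·I/p_2.
At p_1=8, p_2=9.25, I=82: q_2* = 5/9·82/9.25 = 4.9249.
At I' = 147.6: q_2* = 8.8649. Change: 8.8649 − 4.9249 = 3.9399.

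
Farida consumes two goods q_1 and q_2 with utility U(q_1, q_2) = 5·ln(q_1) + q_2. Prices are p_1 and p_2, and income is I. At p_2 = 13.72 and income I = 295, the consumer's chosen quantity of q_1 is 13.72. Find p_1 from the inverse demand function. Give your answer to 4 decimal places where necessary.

p_1 = 5

MU_q_1 = 5/q_1, MU_q_2 = 1. Tangency: 5/q_1 = p_1/p_2.
So q_1*(p_1,p_2) = 5·p_2/p_1, independent of income; and q_2* = (I − 5·p_2)/p_2.
Set q_1* = 13.72 in the demand function and solve for p_1: p_1 = 5.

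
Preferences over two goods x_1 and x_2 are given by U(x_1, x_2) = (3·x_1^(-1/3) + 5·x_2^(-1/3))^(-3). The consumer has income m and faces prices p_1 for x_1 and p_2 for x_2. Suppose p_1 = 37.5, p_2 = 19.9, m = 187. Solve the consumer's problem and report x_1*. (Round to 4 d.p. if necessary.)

x_1* = 2.2144

MU_x_1 ∝ 3·x_1^(-4/3), MU_x_2 ∝ 5·x_2^(-4/3), so MRS = (3/5)·(x_2/x_1)^(4/3) = p_1/p_2.
Hence x_2/x_1 = ((5/3)·p_1/p_2)^(1/(4/3)), i.e. raised to the 0.75 power.
With the ratio pinned down, the budget gives x_1* = m/(p_1 + p_2·(x_2/x_1)) and x_2* = (x_2/x_1)·x_1*.
Numerically x_2/x_1 = 2.35923, so x_1* = 187/(37.5 + 19.9·2.35923) = 2.2144.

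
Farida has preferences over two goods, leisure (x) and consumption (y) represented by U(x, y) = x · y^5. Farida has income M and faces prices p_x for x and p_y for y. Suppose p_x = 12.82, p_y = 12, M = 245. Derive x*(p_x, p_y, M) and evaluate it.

The MRS is (1/5)·y/x. Set MRS = p_x/p_y.
So p_y·y = 5·p_x·x; combined with the budget, a share 1/6 of income goes to x.
Demand: x*(p_x,p_y,M) = 1/6·M/p_x and y* = 5/6·M/p_y.
At p_x=12.82, p_y=12, M=245: x* = 1/6·245/12.82 = 3.1851.

x* = 3.1851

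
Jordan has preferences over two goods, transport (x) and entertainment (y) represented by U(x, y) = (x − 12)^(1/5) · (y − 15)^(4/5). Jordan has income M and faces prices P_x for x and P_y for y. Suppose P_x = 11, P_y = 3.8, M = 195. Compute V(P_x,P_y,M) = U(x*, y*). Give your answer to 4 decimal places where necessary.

Let x' = x−12, y' = y−15. MRS = (1/4)·y'/x' = P_x/P_y.
Substituting into the budget: x* = 12 + 0.2·(M − 12·P_x − 15·P_y)/P_x, and y* = 15 + 0.8·(…)/P_y.
Discretionary income = 195 − 12·11 − 15·3.8 = 6; x* = 12 + 0.2·6/11 = 12.1091; y* = 15 + 0.8·6/3.8 = 16.2632.
Utility at the optimum: U(12.1091, 16.2632) = 0.774.

V = 0.774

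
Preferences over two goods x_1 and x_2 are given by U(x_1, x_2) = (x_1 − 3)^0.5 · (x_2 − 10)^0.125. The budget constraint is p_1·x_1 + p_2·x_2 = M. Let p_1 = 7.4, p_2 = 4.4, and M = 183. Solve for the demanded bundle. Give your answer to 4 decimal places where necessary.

x_1* = 15.627, x_2* = 15.3091

MRS = 4·(x_2−10)/(x_1−3). Tangency with p_1/p_2 gives x_2−10 = (1/4)·(p_1/p_2)·(x_1−3).
Substituting into the budget: x_1* = 3 + 0.8·(M − 3·p_1 − 10·p_2)/p_1, and x_2* = 10 + 0.2·(…)/p_2.
Discretionary income = 183 − 3·7.4 − 10·4.4 = 116.8; x_1* = 3 + 0.8·116.8/7.4 = 15.627; x_2* = 10 + 0.2·116.8/4.4 = 15.3091.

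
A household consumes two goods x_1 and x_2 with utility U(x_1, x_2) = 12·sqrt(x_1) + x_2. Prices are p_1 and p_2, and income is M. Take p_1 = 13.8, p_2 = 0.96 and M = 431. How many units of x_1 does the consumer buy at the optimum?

Solve: √x_1 = 6·p_2/p_1, so x_1*(p_1,p_2) = (6·p_2/p_1)², and x_2* = (M − p_1·x_1*)/p_2.
Plugging in: x_1* = (6·0.96/13.8)² = 0.1742.

x_1* = 0.1742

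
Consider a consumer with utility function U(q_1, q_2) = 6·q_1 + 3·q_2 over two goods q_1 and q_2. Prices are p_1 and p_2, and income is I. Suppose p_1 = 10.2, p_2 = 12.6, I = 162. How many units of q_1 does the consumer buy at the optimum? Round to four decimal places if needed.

q_1* = 15.8824

Linear utility — the consumer picks whichever good has higher MU/price: 6/10.2 = 0.5882 vs 3/12.6 = 0.2381.
q_1 gives more utility per dollar, so spend all income on q_1: q_1* = I/p_1, q_2* = 0.
Numerically: q_1* = 15.8824, q_2* = 0.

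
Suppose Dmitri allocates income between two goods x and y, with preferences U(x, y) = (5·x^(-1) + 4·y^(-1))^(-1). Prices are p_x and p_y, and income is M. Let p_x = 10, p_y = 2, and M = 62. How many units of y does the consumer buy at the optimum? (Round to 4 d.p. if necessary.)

y* = 8.8571

From the CES first-order condition, (5/4)·(y/x)^(2) = p_x/p_y.
Solve for the ratio: y/x = [(4/5)·p_x/p_y]^(0.5).
With the ratio pinned down, the budget gives x* = M/(p_x + p_y·(y/x)) and y* = (y/x)·x*.
Numerically y/x = 2, so x* = 62/(10 + 2·2) = 4.4286 and y* = 2·4.4286 = 8.8571.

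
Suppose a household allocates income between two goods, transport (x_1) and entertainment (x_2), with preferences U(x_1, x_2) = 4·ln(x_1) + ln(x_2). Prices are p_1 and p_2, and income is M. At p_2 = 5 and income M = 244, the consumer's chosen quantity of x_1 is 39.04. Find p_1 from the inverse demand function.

p_1 = 5

MU_x_1/MU_x_2 = (4·x_2)/(x_1); tangency sets this equal to p_1/p_2.
So 4·p_2·x_2 = p_1·x_1; combined with the budget, a share 0.8 of income goes to x_1.
Demand: x_1*(p_1,p_2,M) = 0.8·M/p_1 and x_2* = 0.2·M/p_2.
Set x_1* = 39.04 in the demand function and solve for p_1: p_1 = 5.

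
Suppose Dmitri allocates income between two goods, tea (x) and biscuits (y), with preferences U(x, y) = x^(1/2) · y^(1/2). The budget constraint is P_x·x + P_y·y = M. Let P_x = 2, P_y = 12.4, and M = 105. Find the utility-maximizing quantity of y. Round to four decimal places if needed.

The MRS is y/x. Set MRS = P_x/P_y.
So 0.5·P_y·y = 0.5·P_x·x; combined with the budget, a share 0.5 of income goes to x.
Demand: x*(P_x,P_y,M) = 0.5·M/P_x and y* = 0.5·M/P_y.
At P_x=2, P_y=12.4, M=105: y* = 0.5·105/12.4 = 4.2339.

y* = 4.2339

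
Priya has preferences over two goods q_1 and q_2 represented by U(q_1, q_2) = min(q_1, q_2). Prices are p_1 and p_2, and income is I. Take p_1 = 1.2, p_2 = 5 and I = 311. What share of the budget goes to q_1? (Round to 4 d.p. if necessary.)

With perfect complements, no substitution: consume in ratio q_1:q_2 = 1:1.
Budget: p_1·q_1 + p_2·q_1 = I, so (p_1 + p_2)·q_1 = I.
Demand: q_1*(p_1,p_2,I) = I/(p_1 + p_2), q_2* = I/(p_1 + p_2).
Here 1.2 + 5 = 6.2, giving q_1* = 50.1613 and q_2* = 50.1613.
Expenditure on q_1: 1.2·50.1613 = 60.1935; share = 0.1935.

share on q_1 = 0.1935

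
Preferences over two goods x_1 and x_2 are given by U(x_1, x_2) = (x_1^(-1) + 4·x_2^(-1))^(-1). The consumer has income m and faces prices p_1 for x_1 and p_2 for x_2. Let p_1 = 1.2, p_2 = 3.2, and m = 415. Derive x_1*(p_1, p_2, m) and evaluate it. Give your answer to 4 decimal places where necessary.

With the ratio pinned down, the budget gives x_1* = m/(p_1 + p_2·(x_2/x_1)) and x_2* = (x_2/x_1)·x_1*.
Numerically x_2/x_1 = 1.224745, so x_1* = 415/(1.2 + 3.2·1.224745) = 81.0676.

x_1* = 81.0676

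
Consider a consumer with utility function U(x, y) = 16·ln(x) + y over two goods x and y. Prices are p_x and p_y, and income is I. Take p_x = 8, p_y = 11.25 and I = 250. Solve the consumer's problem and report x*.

MU_x = 16/x, MU_y = 1. Tangency: 16/x = p_x/p_y.
So x*(p_x,p_y) = 16·p_y/p_x, independent of income; and y* = (I − 16·p_y)/p_y.
At the given prices: x* = 16·11.25/8 = 22.5.

x* = 22.5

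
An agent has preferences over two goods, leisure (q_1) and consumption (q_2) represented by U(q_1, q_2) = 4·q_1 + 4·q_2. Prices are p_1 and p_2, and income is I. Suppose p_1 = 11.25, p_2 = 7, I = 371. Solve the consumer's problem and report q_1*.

q_1* = 0

Numerically: q_1* = 0, q_2* = 53.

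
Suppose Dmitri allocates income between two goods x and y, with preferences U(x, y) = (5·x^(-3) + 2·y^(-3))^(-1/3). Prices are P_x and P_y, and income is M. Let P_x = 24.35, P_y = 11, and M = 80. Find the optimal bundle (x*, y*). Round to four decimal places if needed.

x* = 2.2844, y* = 2.2159

MRS = MU_x/MU_y = (5/2)·(y/x)^(4). Set equal to P_x/P_y.
Hence y/x = ((2/5)·P_x/P_y)^(1/(4)), i.e. raised to the 0.25 power.
With the ratio pinned down, the budget gives x* = M/(P_x + P_y·(y/x)) and y* = (y/x)·x*.
Numerically y/x = 0.970044, so x* = 80/(24.35 + 11·0.970044) = 2.2844 and y* = 0.970044·2.2844 = 2.2159.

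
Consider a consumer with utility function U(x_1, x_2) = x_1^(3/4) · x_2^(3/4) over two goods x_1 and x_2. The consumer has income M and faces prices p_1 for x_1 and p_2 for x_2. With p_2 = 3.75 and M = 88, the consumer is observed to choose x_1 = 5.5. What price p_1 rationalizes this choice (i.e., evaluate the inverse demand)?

p_1 = 8

Tangency: MRS = x_2/x_1 = p_1/p_2.
So 0.75·p_2·x_2 = 0.75·p_1·x_1; combined with the budget, a share 0.5 of income goes to x_1.
Demand: x_1*(p_1,p_2,M) = 0.5·M/p_1 and x_2* = 0.5·M/p_2.
Set x_1* = 5.5 in the demand function and solve for p_1: p_1 = 8.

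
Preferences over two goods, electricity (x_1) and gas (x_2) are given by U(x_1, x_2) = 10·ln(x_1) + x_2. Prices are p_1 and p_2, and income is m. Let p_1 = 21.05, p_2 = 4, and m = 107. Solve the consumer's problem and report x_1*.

MU_x_1 = 10/x_1, MU_x_2 = 1. Tangency: 10/x_1 = p_1/p_2.
So x_1*(p_1,p_2) = 10·p_2/p_1, independent of income; and x_2* = (m − 10·p_2)/p_2.
At the given prices: x_1* = 10·4/21.05 = 1.9002.

x_1* = 1.9002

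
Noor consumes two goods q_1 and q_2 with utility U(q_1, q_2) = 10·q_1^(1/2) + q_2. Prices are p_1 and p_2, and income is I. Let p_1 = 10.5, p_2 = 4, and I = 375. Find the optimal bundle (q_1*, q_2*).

q_1* = 3.6281, q_2* = 84.2262

Solve: √q_1 = 5·p_2/p_1, so q_1*(p_1,p_2) = (5·p_2/p_1)², and q_2* = (I − p_1·q_1*)/p_2.
Plugging in: q_1* = (5·4/10.5)² = 3.6281, q_2* = 84.2262.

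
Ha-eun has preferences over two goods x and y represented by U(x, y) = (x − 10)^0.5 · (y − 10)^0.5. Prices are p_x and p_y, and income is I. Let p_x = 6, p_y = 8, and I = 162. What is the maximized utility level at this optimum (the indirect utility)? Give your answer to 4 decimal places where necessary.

Let x' = x−10, y' = y−10. MRS = y'/x' = p_x/p_y.
After buying the subsistence bundle (10, 10), a share 0.5 of the remaining income goes to x: x* = 10 + 0.5·(I − 10p_x − 10p_y)/p_x.
Discretionary income = 162 − 10·6 − 10·8 = 22; x* = 10 + 0.5·22/6 = 11.8333; y* = 10 + 0.5·22/8 = 11.375.
Utility at the optimum: U(11.8333, 11.375) = 1.5877.

V = 1.5877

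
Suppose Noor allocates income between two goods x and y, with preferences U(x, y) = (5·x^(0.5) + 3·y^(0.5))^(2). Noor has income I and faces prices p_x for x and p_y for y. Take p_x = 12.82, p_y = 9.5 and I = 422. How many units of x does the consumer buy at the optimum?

Numerically y/x = 0.655589, so x* = 422/(12.82 + 9.5·0.655589) = 22.1545.

x* = 22.1545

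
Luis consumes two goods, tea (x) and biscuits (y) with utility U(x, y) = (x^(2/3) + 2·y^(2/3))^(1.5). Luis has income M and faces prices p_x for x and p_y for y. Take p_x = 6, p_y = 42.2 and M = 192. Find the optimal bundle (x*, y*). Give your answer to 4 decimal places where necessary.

x* = 27.5453, y* = 0.6334

MRS = MU_x/MU_y = (1/2)·(y/x)^(1/3). Set equal to p_x/p_y.
Solve for the ratio: y/x = [2·p_x/p_y]^(3).
Substitute y = (y/x)·x into the budget: x* = M/(p_x + p_y·(y/x)).
Numerically y/x = 0.022994, so x* = 192/(6 + 42.2·0.022994) = 27.5453 and y* = 0.022994·27.5453 = 0.6334.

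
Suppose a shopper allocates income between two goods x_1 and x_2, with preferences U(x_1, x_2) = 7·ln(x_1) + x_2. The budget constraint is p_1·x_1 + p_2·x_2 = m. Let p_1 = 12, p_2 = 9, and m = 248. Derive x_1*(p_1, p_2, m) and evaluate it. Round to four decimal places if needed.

MU_x_1 = 7/x_1, MU_x_2 = 1. Tangency: 7/x_1 = p_1/p_2.
So x_1*(p_1,p_2) = 7·p_2/p_1, independent of income; and x_2* = (m − 7·p_2)/p_2.
At the given prices: x_1* = 7·9/12 = 5.25.

x_1* = 5.25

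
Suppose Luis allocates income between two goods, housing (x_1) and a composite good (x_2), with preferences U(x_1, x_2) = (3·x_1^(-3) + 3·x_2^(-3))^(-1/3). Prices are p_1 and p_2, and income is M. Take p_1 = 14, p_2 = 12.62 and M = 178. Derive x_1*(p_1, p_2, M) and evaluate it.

Numerically x_2/x_1 = 1.026283, so x_1* = 178/(14 + 12.62·1.026283) = 6.6044.

x_1* = 6.6044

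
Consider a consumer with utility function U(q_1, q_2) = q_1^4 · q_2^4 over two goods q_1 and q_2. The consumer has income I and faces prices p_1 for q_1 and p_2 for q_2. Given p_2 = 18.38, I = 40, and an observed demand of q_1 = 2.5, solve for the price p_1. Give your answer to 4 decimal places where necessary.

MU_q_1/MU_q_2 = (4·q_2)/(4·q_1); tangency sets this equal to p_1/p_2.
Rearranging, p_2·q_2 = p_1·q_1. Substituting into the budget gives p_1·q_1·(1 + 1) = I.
Demand: q_1*(p_1,p_2,I) = 0.5·I/p_1 and q_2* = 0.5·I/p_2.
Set q_1* = 2.5 in the demand function and solve for p_1: p_1 = 8.

p_1 = 8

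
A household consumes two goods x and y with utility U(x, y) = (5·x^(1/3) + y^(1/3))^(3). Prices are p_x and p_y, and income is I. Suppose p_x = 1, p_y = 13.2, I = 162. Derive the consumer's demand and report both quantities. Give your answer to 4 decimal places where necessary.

MU_x ∝ 5·x^(-2/3), MU_y ∝ y^(-2/3), so MRS = 5·(y/x)^(2/3) = p_x/p_y.
Hence y/x = ((1/5)·p_x/p_y)^(1/(2/3)), i.e. raised to the 1.5 power.
Substitute y = (y/x)·x into the budget: x* = I/(p_x + p_y·(y/x)).
Numerically y/x = 0.001865, so x* = 162/(1 + 13.2·0.001865) = 158.1077 and y* = 0.001865·158.1077 = 0.2949.

x* = 158.1077, y* = 0.2949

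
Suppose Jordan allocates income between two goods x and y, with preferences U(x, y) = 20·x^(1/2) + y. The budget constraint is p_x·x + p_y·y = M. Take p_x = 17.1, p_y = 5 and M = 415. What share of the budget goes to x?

share on x = 0.3523

Utility is quasi-linear in y; the FOC for x is 10/√x = p_x/p_y.
Solve: √x = 10·p_y/p_x, so x*(p_x,p_y) = (10·p_y/p_x)², and y* = (M − p_x·x*)/p_y.
Plugging in: x* = (10·5/17.1)² = 8.5496, y* = 53.7602.
Expenditure on x: 17.1·8.5496 = 146.1988; share = 0.3523.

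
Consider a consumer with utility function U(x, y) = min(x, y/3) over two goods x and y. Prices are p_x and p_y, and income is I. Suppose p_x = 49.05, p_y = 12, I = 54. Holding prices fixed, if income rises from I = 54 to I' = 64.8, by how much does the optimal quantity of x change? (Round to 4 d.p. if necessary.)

Δx* = 0.127

Leontief preferences: the optimum is at the kink where x/1 = y/3, i.e. y = 3·x.
Budget: p_x·x + p_y·3·x = I, so (p_x + 3·p_y)·x = I.
Demand: x*(p_x,p_y,I) = I/(p_x + 3·p_y), y* = 3·I/(p_x + 3·p_y).
Here 49.05 + 3·12 = 85.05, giving x* = 0.6349.
At I' = 64.8: x* = 0.7619. Change: 0.7619 − 0.6349 = 0.127.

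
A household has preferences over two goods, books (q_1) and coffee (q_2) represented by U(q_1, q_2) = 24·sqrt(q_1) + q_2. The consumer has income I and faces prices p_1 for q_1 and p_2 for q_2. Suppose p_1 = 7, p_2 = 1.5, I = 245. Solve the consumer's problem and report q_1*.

Set MRS = p_1/p_2: 12·q_1^(−1/2) = p_1/p_2.
Solve: √q_1 = 12·p_2/p_1, so q_1*(p_1,p_2) = (12·p_2/p_1)², and q_2* = (I − p_1·q_1*)/p_2.
Plugging in: q_1* = (12·1.5/7)² = 6.6122.

q_1* = 6.6122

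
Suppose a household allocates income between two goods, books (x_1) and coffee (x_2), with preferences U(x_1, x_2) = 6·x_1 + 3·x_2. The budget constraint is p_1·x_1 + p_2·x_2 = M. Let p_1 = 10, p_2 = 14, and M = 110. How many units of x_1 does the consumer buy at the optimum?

x_1* = 11

Perfect substitutes: compare marginal utility per dollar. 6/p_1 vs 3/p_2 → 0.6 vs 0.2143.
x_1 gives more utility per dollar, so spend all income on x_1: x_1* = M/p_1, x_2* = 0.
Numerically: x_1* = 11, x_2* = 0.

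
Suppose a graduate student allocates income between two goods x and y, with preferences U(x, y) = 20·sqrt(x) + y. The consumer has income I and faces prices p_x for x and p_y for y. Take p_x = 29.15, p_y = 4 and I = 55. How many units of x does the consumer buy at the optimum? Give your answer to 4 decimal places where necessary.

x* = 1.883

Set MRS = p_x/p_y: 10·x^(−1/2) = p_x/p_y.
Thus x* = (10·p_y/p_x)² — independent of I — with the rest of income spent on y.
Plugging in: x* = (10·4/29.15)² = 1.883.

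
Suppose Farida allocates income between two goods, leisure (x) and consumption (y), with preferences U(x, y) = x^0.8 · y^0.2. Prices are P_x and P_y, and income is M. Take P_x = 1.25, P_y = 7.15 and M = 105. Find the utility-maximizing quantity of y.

y* = 2.9371

Tangency: MRS = 4·y/x = P_x/P_y.
So 0.8·P_y·y = 0.2·P_x·x; combined with the budget, a share 0.8 of income goes to x.
Demand: x*(P_x,P_y,M) = 0.8·M/P_x and y* = 0.2·M/P_y.
At P_x=1.25, P_y=7.15, M=105: y* = 0.2·105/7.15 = 2.9371.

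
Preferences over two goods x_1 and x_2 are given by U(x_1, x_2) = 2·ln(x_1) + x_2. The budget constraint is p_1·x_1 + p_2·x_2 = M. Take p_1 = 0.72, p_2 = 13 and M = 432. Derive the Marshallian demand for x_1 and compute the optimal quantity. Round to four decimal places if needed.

x_1* = 36.1111

Set MRS = p_1/p_2: (2/x_1)/1 = p_1/p_2.
So x_1*(p_1,p_2) = 2·p_2/p_1, independent of income; and x_2* = (M − 2·p_2)/p_2.
At the given prices: x_1* = 2·13/0.72 = 36.1111.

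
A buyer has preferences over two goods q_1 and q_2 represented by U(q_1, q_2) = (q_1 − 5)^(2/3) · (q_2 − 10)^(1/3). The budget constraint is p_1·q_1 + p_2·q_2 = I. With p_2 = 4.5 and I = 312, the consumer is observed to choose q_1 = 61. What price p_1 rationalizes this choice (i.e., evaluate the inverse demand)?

p_1 = 3

MRS = 2·(q_2−10)/(q_1−5). Tangency with p_1/p_2 gives q_2−10 = (1/2)·(p_1/p_2)·(q_1−5).
Substituting into the budget: q_1* = 5 + 2/3·(I − 5·p_1 − 10·p_2)/p_1, and q_2* = 10 + 1/3·(…)/p_2.
Set q_1* = 61 in the demand function and solve for p_1: p_1 = 3.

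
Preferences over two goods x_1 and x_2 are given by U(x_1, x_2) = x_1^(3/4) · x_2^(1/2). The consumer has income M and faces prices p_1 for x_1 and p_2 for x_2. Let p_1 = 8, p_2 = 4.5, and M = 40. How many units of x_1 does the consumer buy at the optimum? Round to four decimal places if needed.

Tangency: MRS = (3/2)·x_2/x_1 = p_1/p_2.
So 0.75·p_2·x_2 = 0.5·p_1·x_1; combined with the budget, a share 0.6 of income goes to x_1.
Demand: x_1*(p_1,p_2,M) = 0.6·M/p_1 and x_2* = 0.4·M/p_2.
At p_1=8, p_2=4.5, M=40: x_1* = 0.6·40/8 = 3.

x_1* = 3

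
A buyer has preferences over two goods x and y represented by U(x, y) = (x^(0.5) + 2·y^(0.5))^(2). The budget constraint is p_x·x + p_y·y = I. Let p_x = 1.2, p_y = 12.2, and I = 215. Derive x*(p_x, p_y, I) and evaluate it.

MRS = MU_x/MU_y = (1/2)·(y/x)^(0.5). Set equal to p_x/p_y.
Hence y/x = (2·p_x/p_y)^(1/(0.5)), i.e. raised to the 2 power.
Substitute y = (y/x)·x into the budget: x* = I/(p_x + p_y·(y/x)).
Numerically y/x = 0.038699, so x* = 215/(1.2 + 12.2·0.038699) = 128.5784.

x* = 128.5784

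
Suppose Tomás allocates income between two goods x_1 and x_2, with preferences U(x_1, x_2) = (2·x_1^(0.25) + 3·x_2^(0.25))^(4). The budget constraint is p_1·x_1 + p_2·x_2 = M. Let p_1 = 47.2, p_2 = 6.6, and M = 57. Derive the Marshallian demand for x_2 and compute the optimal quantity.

x_2* = 6.6317

From the CES first-order condition, (2/3)·(x_2/x_1)^(0.75) = p_1/p_2.
Hence x_2/x_1 = ((3/2)·p_1/p_2)^(1/(0.75)), i.e. raised to the 4/3 power.
Substitute x_2 = (x_2/x_1)·x_1 into the budget: x_1* = M/(p_1 + p_2·(x_2/x_1)).
Numerically x_2/x_1 = 23.658421, so x_1* = 57/(47.2 + 6.6·23.658421) = 0.2803 and x_2* = 23.658421·0.2803 = 6.6317.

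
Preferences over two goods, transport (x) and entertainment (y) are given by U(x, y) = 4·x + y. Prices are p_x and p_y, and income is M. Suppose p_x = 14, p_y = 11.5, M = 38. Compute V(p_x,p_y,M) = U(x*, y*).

Linear utility — the consumer picks whichever good has higher MU/price: 4/14 = 0.2857 vs 1/11.5 = 0.087.
x gives more utility per dollar, so spend all income on x: x* = M/p_x, y* = 0.
Numerically: x* = 2.7143, y* = 0.
Utility at the optimum: U(2.7143, 0) = 10.8571.

V = 10.8571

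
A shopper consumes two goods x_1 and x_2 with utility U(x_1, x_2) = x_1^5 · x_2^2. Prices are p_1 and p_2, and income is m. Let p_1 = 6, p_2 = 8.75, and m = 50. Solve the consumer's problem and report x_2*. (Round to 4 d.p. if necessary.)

The MRS is (5/2)·x_2/x_1. Set MRS = p_1/p_2.
So 5·p_2·x_2 = 2·p_1·x_1; combined with the budget, a share 5/7 of income goes to x_1.
Demand: x_1*(p_1,p_2,m) = 5/7·m/p_1 and x_2* = 2/7·m/p_2.
At p_1=6, p_2=8.75, m=50: x_2* = 2/7·50/8.75 = 1.6327.

x_2* = 1.6327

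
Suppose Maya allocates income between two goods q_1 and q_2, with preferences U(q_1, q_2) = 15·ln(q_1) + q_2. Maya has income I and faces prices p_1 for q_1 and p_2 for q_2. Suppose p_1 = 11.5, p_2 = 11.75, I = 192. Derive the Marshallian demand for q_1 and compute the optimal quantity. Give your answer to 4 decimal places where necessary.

q_1* = 15.3261

MU_q_1 = 15/q_1, MU_q_2 = 1. Tangency: 15/q_1 = p_1/p_2.
So q_1*(p_1,p_2) = 15·p_2/p_1, independent of income; and q_2* = (I − 15·p_2)/p_2.
At the given prices: q_1* = 15·11.75/11.5 = 15.3261.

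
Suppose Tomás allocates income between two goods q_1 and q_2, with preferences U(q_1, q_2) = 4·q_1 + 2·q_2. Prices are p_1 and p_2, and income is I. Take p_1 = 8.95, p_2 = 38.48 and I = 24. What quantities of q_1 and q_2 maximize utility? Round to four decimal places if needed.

q_1* = 2.6816, q_2* = 0

Linear utility — the consumer picks whichever good has higher MU/price: 4/8.95 = 0.4469 vs 2/38.48 = 0.052.
q_1 gives more utility per dollar, so spend all income on q_1: q_1* = I/p_1, q_2* = 0.
Numerically: q_1* = 2.6816, q_2* = 0.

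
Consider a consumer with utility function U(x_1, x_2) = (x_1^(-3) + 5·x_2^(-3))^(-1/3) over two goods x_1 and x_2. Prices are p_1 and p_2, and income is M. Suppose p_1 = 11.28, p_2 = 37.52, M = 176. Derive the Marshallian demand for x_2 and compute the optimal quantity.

MU_x_1 ∝ x_1^(-4), MU_x_2 ∝ 5·x_2^(-4), so MRS = (1/5)·(x_2/x_1)^(4) = p_1/p_2.
Hence x_2/x_1 = (5·p_1/p_2)^(1/(4)), i.e. raised to the 0.25 power.
Substitute x_2 = (x_2/x_1)·x_1 into the budget: x_1* = M/(p_1 + p_2·(x_2/x_1)).
Numerically x_2/x_1 = 1.107271, so x_1* = 176/(11.28 + 37.52·1.107271) = 3.3318 and x_2* = 1.107271·3.3318 = 3.6892.

x_2* = 3.6892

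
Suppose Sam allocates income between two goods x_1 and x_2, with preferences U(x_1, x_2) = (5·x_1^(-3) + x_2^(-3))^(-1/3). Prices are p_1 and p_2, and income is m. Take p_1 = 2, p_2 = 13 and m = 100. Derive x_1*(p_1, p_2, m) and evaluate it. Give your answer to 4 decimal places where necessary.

Substitute x_2 = (x_2/x_1)·x_1 into the budget: x_1* = m/(p_1 + p_2·(x_2/x_1)).
Numerically x_2/x_1 = 0.418822, so x_1* = 100/(2 + 13·0.418822) = 13.4324.

x_1* = 13.4324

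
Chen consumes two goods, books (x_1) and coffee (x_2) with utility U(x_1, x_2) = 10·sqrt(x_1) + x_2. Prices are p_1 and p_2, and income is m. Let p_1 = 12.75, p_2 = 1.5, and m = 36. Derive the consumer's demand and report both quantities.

Set MRS = p_1/p_2: 5·x_1^(−1/2) = p_1/p_2.
Solve: √x_1 = 5·p_2/p_1, so x_1*(p_1,p_2) = (5·p_2/p_1)², and x_2* = (m − p_1·x_1*)/p_2.
Plugging in: x_1* = (5·1.5/12.75)² = 0.346, x_2* = 21.0588.

x_1* = 0.346, x_2* = 21.0588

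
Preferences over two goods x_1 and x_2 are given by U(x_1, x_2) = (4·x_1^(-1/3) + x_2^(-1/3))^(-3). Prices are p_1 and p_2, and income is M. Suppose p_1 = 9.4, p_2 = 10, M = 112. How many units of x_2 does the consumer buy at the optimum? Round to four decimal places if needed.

x_2* = 2.959

MU_x_1 ∝ 4·x_1^(-4/3), MU_x_2 ∝ x_2^(-4/3), so MRS = 4·(x_2/x_1)^(4/3) = p_1/p_2.
Hence x_2/x_1 = ((1/4)·p_1/p_2)^(1/(4/3)), i.e. raised to the 0.75 power.
Substitute x_2 = (x_2/x_1)·x_1 into the budget: x_1* = M/(p_1 + p_2·(x_2/x_1)).
Numerically x_2/x_1 = 0.337521, so x_1* = 112/(9.4 + 10·0.337521) = 8.767 and x_2* = 0.337521·8.767 = 2.959.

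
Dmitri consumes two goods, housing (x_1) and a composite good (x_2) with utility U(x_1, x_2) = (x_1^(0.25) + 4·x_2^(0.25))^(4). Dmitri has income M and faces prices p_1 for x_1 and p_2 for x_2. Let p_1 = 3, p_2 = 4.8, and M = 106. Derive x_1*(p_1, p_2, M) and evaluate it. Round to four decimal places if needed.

x_1* = 5.4961

From the CES first-order condition, (1/4)·(x_2/x_1)^(0.75) = p_1/p_2.
Hence x_2/x_1 = (4·p_1/p_2)^(1/(0.75)), i.e. raised to the 4/3 power.
Substitute x_2 = (x_2/x_1)·x_1 into the budget: x_1* = M/(p_1 + p_2·(x_2/x_1)).
Numerically x_2/x_1 = 3.393022, so x_1* = 106/(3 + 4.8·3.393022) = 5.4961.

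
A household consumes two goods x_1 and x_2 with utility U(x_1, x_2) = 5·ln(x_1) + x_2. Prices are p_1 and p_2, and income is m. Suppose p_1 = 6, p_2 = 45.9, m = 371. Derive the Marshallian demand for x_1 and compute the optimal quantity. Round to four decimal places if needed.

MU_x_1 = 5/x_1, MU_x_2 = 1. Tangency: 5/x_1 = p_1/p_2.
So x_1*(p_1,p_2) = 5·p_2/p_1, independent of income; and x_2* = (m − 5·p_2)/p_2.
At the given prices: x_1* = 5·45.9/6 = 38.25.

x_1* = 38.25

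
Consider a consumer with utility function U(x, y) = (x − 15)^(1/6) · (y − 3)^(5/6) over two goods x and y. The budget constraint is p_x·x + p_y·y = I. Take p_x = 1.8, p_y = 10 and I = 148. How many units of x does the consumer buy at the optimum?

x* = 23.4259

Let x' = x−15, y' = y−3. MRS = (1/5)·y'/x' = p_x/p_y.
After buying the subsistence bundle (15, 3), a share 1/6 of the remaining income goes to x: x* = 15 + 1/6·(I − 15p_x − 3p_y)/p_x.
Discretionary income = 148 − 15·1.8 − 3·10 = 91; x* = 15 + 1/6·91/1.8 = 23.4259.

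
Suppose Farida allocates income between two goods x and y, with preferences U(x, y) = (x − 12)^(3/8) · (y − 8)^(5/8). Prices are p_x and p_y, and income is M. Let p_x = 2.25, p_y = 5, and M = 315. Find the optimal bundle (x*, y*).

x* = 53.3333, y* = 39

This is Cobb-Douglas in (x−12, y−8): tangency gives 0.375·p_y·(y−8) = 0.625·p_x·(x−12).
Substituting into the budget: x* = 12 + 0.375·(M − 12·p_x − 8·p_y)/p_x, and y* = 8 + 0.625·(…)/p_y.
Discretionary income = 315 − 12·2.25 − 8·5 = 248; x* = 12 + 0.375·248/2.25 = 53.3333; y* = 8 + 0.625·248/5 = 39.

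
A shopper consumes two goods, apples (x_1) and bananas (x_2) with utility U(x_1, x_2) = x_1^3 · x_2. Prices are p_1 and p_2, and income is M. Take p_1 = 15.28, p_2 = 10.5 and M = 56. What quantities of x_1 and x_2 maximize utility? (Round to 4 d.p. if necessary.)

The MRS is 3·x_2/x_1. Set MRS = p_1/p_2.
Rearranging, p_2·x_2 = (1/3)·p_1·x_1. Substituting into the budget gives p_1·x_1·(1 + (1/3)) = M.
Demand: x_1*(p_1,p_2,M) = 0.75·M/p_1 and x_2* = 0.25·M/p_2.
At p_1=15.28, p_2=10.5, M=56: x_1* = 0.75·56/15.28 = 2.7487, x_2* = 1.3333.

x_1* = 2.7487, x_2* = 1.3333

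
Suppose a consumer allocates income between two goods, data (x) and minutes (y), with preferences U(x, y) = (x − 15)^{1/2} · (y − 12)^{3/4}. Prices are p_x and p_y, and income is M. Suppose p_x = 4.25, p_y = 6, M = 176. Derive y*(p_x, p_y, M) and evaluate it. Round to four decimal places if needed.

y* = 16.025

Discretionary income = 176 − 15·4.25 − 12·6 = 40.25; y* = 12 + 0.6·40.25/6 = 16.025.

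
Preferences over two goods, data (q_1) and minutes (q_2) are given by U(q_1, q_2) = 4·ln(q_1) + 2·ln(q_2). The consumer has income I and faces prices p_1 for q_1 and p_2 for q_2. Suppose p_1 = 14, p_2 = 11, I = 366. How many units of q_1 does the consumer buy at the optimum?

The MRS is 2·q_2/q_1. Set MRS = p_1/p_2.
Rearranging, p_2·q_2 = (1/2)·p_1·q_1. Substituting into the budget gives p_1·q_1·(1 + (1/2)) = I.
Demand: q_1*(p_1,p_2,I) = 2/3·I/p_1 and q_2* = 1/3·I/p_2.
At p_1=14, p_2=11, I=366: q_1* = 2/3·366/14 = 17.4286.

q_1* = 17.4286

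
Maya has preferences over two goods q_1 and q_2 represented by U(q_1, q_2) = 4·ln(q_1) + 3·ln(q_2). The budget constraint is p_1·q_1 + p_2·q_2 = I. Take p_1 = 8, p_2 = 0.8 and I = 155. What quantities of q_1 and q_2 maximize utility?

The MRS is (4/3)·q_2/q_1. Set MRS = p_1/p_2.
So 4·p_2·q_2 = 3·p_1·q_1; combined with the budget, a share 4/7 of income goes to q_1.
Demand: q_1*(p_1,p_2,I) = 4/7·I/p_1 and q_2* = 3/7·I/p_2.
At p_1=8, p_2=0.8, I=155: q_1* = 4/7·155/8 = 11.0714, q_2* = 83.0357.

q_1* = 11.0714, q_2* = 83.0357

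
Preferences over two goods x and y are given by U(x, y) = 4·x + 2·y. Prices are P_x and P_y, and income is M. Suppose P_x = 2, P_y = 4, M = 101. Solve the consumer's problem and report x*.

x* = 50.5

Perfect substitutes: compare marginal utility per dollar. 4/P_x vs 2/P_y → 2 vs 0.5.
x gives more utility per dollar, so spend all income on x: x* = M/P_x, y* = 0.
Numerically: x* = 50.5, y* = 0.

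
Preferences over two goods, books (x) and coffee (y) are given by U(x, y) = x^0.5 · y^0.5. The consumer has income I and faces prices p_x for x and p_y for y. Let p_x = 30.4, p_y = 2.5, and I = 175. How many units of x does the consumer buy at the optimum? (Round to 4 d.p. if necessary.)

MU_x/MU_y = (0.5·y)/(0.5·x); tangency sets this equal to p_x/p_y.
Rearranging, p_y·y = p_x·x. Substituting into the budget gives p_x·x·(1 + 1) = I.
Demand: x*(p_x,p_y,I) = 0.5·I/p_x and y* = 0.5·I/p_y.
At p_x=30.4, p_y=2.5, I=175: x* = 0.5·175/30.4 = 2.8783.

x* = 2.8783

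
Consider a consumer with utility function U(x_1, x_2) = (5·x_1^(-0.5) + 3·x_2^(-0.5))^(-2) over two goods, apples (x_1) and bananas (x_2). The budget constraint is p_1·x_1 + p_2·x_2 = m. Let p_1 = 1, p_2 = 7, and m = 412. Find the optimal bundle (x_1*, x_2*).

x_1* = 174.5158, x_2* = 33.9263

MRS = MU_x_1/MU_x_2 = (5/3)·(x_2/x_1)^(1.5). Set equal to p_1/p_2.
Solve for the ratio: x_2/x_1 = [(3/5)·p_1/p_2]^(2/3).
Substitute x_2 = (x_2/x_1)·x_1 into the budget: x_1* = m/(p_1 + p_2·(x_2/x_1)).
Numerically x_2/x_1 = 0.194403, so x_1* = 412/(1 + 7·0.194403) = 174.5158 and x_2* = 0.194403·174.5158 = 33.9263.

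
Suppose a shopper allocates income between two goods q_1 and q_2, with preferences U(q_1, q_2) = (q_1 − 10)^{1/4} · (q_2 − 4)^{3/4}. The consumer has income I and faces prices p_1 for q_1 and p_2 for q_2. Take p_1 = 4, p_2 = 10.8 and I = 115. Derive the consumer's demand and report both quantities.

q_1* = 11.9875, q_2* = 6.2083

MRS = (1/3)·(q_2−4)/(q_1−10). Tangency with p_1/p_2 gives q_2−4 = 3·(p_1/p_2)·(q_1−10).
Substituting into the budget: q_1* = 10 + 0.25·(I − 10·p_1 − 4·p_2)/p_1, and q_2* = 4 + 0.75·(…)/p_2.
Discretionary income = 115 − 10·4 − 4·10.8 = 31.8; q_1* = 10 + 0.25·31.8/4 = 11.9875; q_2* = 4 + 0.75·31.8/10.8 = 6.2083.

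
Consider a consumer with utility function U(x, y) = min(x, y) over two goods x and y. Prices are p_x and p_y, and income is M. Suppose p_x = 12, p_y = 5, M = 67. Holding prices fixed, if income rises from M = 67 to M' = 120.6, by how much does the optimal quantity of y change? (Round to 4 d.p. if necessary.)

Δy* = 3.1529

Leontief preferences: the optimum is at the kink where x/1 = y/1, i.e. y = x.
Budget: p_x·x + p_y·x = M, so (p_x + p_y)·x = M.
Demand: x*(p_x,p_y,M) = M/(p_x + p_y), y* = M/(p_x + p_y).
Here 12 + 5 = 17, giving y* = 3.9412.
At M' = 120.6: y* = 7.0941. Change: 7.0941 − 3.9412 = 3.1529.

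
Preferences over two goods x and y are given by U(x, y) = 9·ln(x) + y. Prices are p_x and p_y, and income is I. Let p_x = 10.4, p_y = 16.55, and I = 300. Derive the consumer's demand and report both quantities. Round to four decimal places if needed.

MU_x = 9/x, MU_y = 1. Tangency: 9/x = p_x/p_y.
So x*(p_x,p_y) = 9·p_y/p_x, independent of income; and y* = (I − 9·p_y)/p_y.
At the given prices: x* = 9·16.55/10.4 = 14.3221, and y* = 9.1269.

x* = 14.3221, y* = 9.1269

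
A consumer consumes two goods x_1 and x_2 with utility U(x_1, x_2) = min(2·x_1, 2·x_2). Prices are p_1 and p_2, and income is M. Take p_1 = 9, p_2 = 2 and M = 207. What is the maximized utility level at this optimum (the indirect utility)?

Leontief preferences: the optimum is at the kink where x_1/2 = x_2/2, i.e. x_2 = x_1.
Budget: p_1·x_1 + p_2·x_1 = M, so (2·p_1 + 2·p_2)·x_1 = 2·M.
Demand: x_1*(p_1,p_2,M) = 2·M/(2·p_1 + 2·p_2), x_2* = 2·M/(2·p_1 + 2·p_2).
Here 2·9 + 2·2 = 22, giving x_1* = 18.8182 and x_2* = 18.8182.
Utility at the optimum: U(18.8182, 18.8182) = 37.6364.

V = 37.6364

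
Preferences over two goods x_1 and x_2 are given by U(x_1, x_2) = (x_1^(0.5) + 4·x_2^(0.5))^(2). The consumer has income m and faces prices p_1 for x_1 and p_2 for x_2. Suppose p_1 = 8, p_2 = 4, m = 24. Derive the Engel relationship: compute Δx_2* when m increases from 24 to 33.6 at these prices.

MU_x_1 ∝ x_1^(-0.5), MU_x_2 ∝ 4·x_2^(-0.5), so MRS = (1/4)·(x_2/x_1)^(0.5) = p_1/p_2.
Solve for the ratio: x_2/x_1 = [4·p_1/p_2]^(2).
Substitute x_2 = (x_2/x_1)·x_1 into the budget: x_1* = m/(p_1 + p_2·(x_2/x_1)).
Numerically x_2/x_1 = 64, so x_1* = 24/(8 + 4·64) = 0.0909 and x_2* = 64·0.0909 = 5.8182.
At m' = 33.6: x_2* = 8.1455. Change: 8.1455 − 5.8182 = 2.3273.

Δx_2* = 2.3273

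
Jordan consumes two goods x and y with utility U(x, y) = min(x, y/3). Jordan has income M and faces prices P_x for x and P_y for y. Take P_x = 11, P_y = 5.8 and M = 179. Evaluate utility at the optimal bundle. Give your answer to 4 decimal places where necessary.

Demand: x*(P_x,P_y,M) = M/(P_x + 3·P_y), y* = 3·M/(P_x + 3·P_y).
Here 11 + 3·5.8 = 28.4, giving x* = 6.3028 and y* = 18.9085.
Utility at the optimum: U(6.3028, 18.9085) = 6.3028.

V = 6.3028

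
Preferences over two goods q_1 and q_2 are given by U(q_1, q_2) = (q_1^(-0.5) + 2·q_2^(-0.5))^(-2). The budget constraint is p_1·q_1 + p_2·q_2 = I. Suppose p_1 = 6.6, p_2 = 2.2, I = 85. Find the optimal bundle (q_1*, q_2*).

q_1* = 6.1309, q_2* = 20.2437

MU_q_1 ∝ q_1^(-1.5), MU_q_2 ∝ 2·q_2^(-1.5), so MRS = (1/2)·(q_2/q_1)^(1.5) = p_1/p_2.
Hence q_2/q_1 = (2·p_1/p_2)^(1/(1.5)), i.e. raised to the 2/3 power.
Substitute q_2 = (q_2/q_1)·q_1 into the budget: q_1* = I/(p_1 + p_2·(q_2/q_1)).
Numerically q_2/q_1 = 3.301927, so q_1* = 85/(6.6 + 2.2·3.301927) = 6.1309 and q_2* = 3.301927·6.1309 = 20.2437.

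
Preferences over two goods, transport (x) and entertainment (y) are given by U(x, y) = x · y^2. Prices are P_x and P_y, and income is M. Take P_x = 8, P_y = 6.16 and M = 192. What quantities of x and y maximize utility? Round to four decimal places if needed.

Tangency: MRS = (1/2)·y/x = P_x/P_y.
Rearranging, P_y·y = 2·P_x·x. Substituting into the budget gives P_x·x·(1 + 2) = M.
Demand: x*(P_x,P_y,M) = 1/3·M/P_x and y* = 2/3·M/P_y.
At P_x=8, P_y=6.16, M=192: x* = 1/3·192/8 = 8, y* = 20.7792.

x* = 8, y* = 20.7792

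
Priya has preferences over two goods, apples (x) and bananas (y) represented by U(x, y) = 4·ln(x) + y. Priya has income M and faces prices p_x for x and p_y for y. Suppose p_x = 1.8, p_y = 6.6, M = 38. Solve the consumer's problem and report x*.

MU_x = 4/x, MU_y = 1. Tangency: 4/x = p_x/p_y.
So x*(p_x,p_y) = 4·p_y/p_x, independent of income; and y* = (M − 4·p_y)/p_y.
At the given prices: x* = 4·6.6/1.8 = 14.6667.

x* = 14.6667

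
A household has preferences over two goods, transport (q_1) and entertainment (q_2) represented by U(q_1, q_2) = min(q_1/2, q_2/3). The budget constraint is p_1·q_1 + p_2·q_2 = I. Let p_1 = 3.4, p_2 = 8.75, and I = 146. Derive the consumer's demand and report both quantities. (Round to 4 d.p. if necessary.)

q_1* = 8.8351, q_2* = 13.2526

Here 2·3.4 + 3·8.75 = 33.05, giving q_1* = 8.8351 and q_2* = 13.2526.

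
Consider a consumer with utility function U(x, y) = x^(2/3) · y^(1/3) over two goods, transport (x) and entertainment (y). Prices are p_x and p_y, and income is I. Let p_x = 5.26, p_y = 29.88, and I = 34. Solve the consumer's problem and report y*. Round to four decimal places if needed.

y* = 0.3793

Demand: x*(p_x,p_y,I) = 2/3·I/p_x and y* = 1/3·I/p_y.
At p_x=5.26, p_y=29.88, I=34: y* = 1/3·34/29.88 = 0.3793.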